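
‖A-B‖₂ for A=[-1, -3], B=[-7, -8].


d = √((-1+ 7)² + (-3+ 8)²)
  = √(36 + 25)
  = √61 = 7.8102

7.8102


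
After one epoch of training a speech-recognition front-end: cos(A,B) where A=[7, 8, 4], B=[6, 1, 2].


A·B = 7·6 + 8·1 + 4·2 = 58
‖A‖ = √129 = 11.3578, ‖B‖ = √41 = 6.4031
cos = 58/(√129·√41) = 58/√5289 = 0.7975

0.7975


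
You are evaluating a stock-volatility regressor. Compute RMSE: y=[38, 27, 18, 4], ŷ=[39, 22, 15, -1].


MSE = 60/4 = 15
RMSE = √(60/4) = 3.873

3.873


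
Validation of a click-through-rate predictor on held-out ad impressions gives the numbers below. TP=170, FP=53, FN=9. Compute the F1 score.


Precision = 170/223 = 0.7623
Recall = 170/179 = 0.9497
F1 = 2·P·R/(P+R) = 2·TP/(2·TP+FP+FN) = 340/(340+53+9) = 340/402 = 0.8458

0.8458


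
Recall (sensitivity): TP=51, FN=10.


Recall = TP/(TP+FN)
= 51/(51+10)
= 51/61 = 83.61%

83.61%


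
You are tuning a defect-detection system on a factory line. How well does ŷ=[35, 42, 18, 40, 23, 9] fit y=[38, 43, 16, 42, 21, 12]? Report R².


ȳ = 28.6667
SS_res = Σ(y-ŷ)² = 31
SS_tot = Σ(y-ȳ)² = 967.33
R² = 1 - SS_res/SS_tot = 1 - 0.032 = 0.968

0.968


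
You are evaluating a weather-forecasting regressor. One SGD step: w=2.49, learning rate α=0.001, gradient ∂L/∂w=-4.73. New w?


w_new = w - α·∇
= 2.49 - 0.001·-4.73
= 2.49 + 0.00473
= 2.49473

2.49473


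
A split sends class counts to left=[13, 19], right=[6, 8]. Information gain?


Parent = [19, 27], H_parent = 0.9781
H_left = 0.9745 (n=32), H_right = 0.9852 (n=14)
H_children = (32/46)·0.9745 + (14/46)·0.9852 = 0.9778
IG = 0.9781 - 0.9778 = 0.0003

0.0003


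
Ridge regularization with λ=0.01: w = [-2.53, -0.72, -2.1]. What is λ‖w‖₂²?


‖w‖₂² = (-2.53)² + (-0.72)² + (-2.1)²
     = 6.4009 + 0.5184 + 4.41
     = 11.3293
λ·‖w‖₂² = 0.01·11.3293 = 0.113293

0.113293


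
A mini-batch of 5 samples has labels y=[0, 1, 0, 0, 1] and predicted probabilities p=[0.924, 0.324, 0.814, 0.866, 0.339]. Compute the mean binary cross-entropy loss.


L[0] = -ln(1-0.924) = -ln(0.076) = 2.577
L[1] = -ln(0.324) = 1.127
L[2] = -ln(1-0.814) = -ln(0.186) = 1.682
L[3] = -ln(1-0.866) = -ln(0.134) = 2.0099
L[4] = -ln(0.339) = 1.0818
mean = (2.577 + 1.127 + 1.682 + 2.0099 + 1.0818)/5 = 1.6955

1.6955


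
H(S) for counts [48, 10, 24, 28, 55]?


Probabilities: [48/165, 10/165, 24/165, 28/165, 55/165] ≈ [0.2909, 0.0606, 0.1455, 0.1697, 0.3333]
H = -((48/165)·log₂(48/165) + (10/165)·log₂(10/165) + (24/165)·log₂(24/165) + (28/165)·log₂(28/165) + (55/165)·log₂(55/165))
  = 2.1305 bits

2.1305 bits


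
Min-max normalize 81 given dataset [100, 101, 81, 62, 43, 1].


min=1, max=101
(81-1)/(101-1) = 80/100 = 0.8

0.8


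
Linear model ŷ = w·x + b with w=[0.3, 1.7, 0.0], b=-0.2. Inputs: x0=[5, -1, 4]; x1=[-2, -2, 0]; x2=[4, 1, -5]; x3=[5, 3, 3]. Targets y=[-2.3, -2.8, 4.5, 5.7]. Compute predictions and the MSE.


ŷ0 = (0.3)·(5) + (1.7)·(-1) + (0.0)·(4) - 0.2 = -0.4
ŷ1 = (0.3)·(-2) + (1.7)·(-2) + (0.0)·(0) - 0.2 = -4.2
ŷ2 = (0.3)·(4) + (1.7)·(1) + (0.0)·(-5) - 0.2 = 2.7
ŷ3 = (0.3)·(5) + (1.7)·(3) + (0.0)·(3) - 0.2 = 6.4
errors² = [3.61, 1.96, 3.24, 0.49]
MSE = 9.3000/4 = 2.325

2.325


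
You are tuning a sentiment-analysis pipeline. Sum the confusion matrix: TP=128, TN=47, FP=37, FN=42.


Total = TP + TN + FP + FN
= 128 + 47 + 37 + 42
= 254
(Predicted positive: 165, predicted negative: 89)

254


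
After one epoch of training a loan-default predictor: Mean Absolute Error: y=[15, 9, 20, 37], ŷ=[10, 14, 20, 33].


Absolute errors: |15-10|=5, |9-14|=5, |20-20|=0, |37-33|=4
Sum = 14
MAE = 14/4 = 7/2

7/2


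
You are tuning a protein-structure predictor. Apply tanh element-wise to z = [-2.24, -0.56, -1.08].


tanh(-2.24) = -0.9776
tanh(-0.56) = -0.508
tanh(-1.08) = -0.7932
result = [-0.9776, -0.508, -0.7932]

[-0.9776, -0.508, -0.7932]


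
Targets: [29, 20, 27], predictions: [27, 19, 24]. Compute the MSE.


Squared errors: (29-27)²=4, (20-19)²=1, (27-24)²=9
Sum = 14
MSE = 14/3 = 14/3

14/3


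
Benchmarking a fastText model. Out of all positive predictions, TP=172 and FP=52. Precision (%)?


Precision = TP/(TP+FP)
= 172/(172+52)
= 172/224 = 76.79%

76.79%


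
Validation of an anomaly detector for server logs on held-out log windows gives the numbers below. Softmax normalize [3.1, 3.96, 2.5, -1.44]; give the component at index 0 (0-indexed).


Exponentials: e^3.1=22.198, e^3.96=52.4573, e^2.5=12.1825, e^-1.44=0.2369
Sum = 87.0747
Softmax = [0.2549, 0.6024, 0.1399, 0.0027]
p[0] = 22.198/87.0747 = 0.2549

0.2549


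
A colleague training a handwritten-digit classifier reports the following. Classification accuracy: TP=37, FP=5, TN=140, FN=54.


Accuracy = (TP+TN)/(TP+TN+FP+FN)
= (37+140)/(236)
= 177/236 = 75.0%

75.0%


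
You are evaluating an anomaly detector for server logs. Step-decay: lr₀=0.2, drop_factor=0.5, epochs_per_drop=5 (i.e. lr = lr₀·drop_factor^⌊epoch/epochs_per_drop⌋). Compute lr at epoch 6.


n_drops = ⌊6/5⌋ = 1
lr = 0.2·0.5^1 = 0.2·0.5 = 0.1

0.1


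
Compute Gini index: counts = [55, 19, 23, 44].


Probabilities: [55/141, 19/141, 23/141, 44/141] ≈ [0.3901, 0.1348, 0.1631, 0.3121]
Σpᵢ² = (3025 + 361 + 529 + 1936)/141² = 5851/19881
Gini = 1 - Σpᵢ² = 1 - 5851/19881 = 0.7057

0.7057


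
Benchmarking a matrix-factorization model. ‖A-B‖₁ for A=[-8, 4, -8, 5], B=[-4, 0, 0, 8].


d = |-8+ 4| + |4-0| + |-8-0| + |5-8|
  = 4 + 4 + 8 + 3
  = 19

19


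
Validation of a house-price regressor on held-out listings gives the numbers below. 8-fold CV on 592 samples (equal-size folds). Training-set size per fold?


Fold size = 592/8 = 74
Training per fold = 592 - 74 = 518

518


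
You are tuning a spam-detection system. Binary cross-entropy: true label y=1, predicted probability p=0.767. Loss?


BCE = -[y·ln(p) + (1-y)·ln(1-p)]
= -1·ln(0.767) - 0
= -ln(0.767) = 0.2653

0.2653


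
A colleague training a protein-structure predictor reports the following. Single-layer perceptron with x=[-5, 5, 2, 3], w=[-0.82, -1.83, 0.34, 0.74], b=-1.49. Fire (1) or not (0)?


z = (-5)·(-0.82) + (5)·(-1.83) + (2)·(0.34) + (3)·(0.74) - 1.49
  = -3.64
step(z) = 0 (z<0)

0


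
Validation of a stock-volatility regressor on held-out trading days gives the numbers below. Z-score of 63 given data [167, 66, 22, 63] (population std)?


μ = 79.5, σ = 53.4252
z = (63 - 79.5)/53.4252 = -0.3088

-0.3088


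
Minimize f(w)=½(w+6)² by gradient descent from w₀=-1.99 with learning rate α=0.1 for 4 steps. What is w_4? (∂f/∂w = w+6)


step 1: grad = -1.99+6 = 4.01; w = -1.99 - 0.1·(4.01) = -2.391
step 2: grad = -2.391+6 = 3.609; w = -2.391 - 0.1·(3.609) = -2.7519
step 3: grad = -2.7519+6 = 3.2481; w = -2.7519 - 0.1·(3.2481) = -3.07671
step 4: grad = -3.07671+6 = 2.92329; w = -3.07671 - 0.1·(2.92329) = -3.369039

-3.369039


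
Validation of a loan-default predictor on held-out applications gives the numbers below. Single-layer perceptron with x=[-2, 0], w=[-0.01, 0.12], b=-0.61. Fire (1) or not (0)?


z = (-2)·(-0.01) + (0)·(0.12) - 0.61
  = -0.59
step(z) = 0 (z<0)

0


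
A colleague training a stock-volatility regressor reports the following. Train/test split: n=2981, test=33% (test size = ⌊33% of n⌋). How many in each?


Test = ⌊2981·33/100⌋ = 983
Train = 2981 - 983 = 1998

Train: 1998, Test: 983


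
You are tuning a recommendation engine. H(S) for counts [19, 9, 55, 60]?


Probabilities: [19/143, 9/143, 55/143, 60/143] ≈ [0.1329, 0.0629, 0.3846, 0.4196]
H = -((19/143)·log₂(19/143) + (9/143)·log₂(9/143) + (55/143)·log₂(55/143) + (60/143)·log₂(60/143))
  = 1.6939 bits

1.6939 bits


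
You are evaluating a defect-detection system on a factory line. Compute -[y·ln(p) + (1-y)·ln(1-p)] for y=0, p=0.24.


BCE = -[y·ln(p) + (1-y)·ln(1-p)]
= -0 - 1·ln(1-0.24)
= -ln(0.76) = 0.2744

0.2744


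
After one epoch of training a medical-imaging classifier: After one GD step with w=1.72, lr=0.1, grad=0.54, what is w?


w_new = w - α·∇
= 1.72 - 0.1·0.54
= 1.72 - 0.054
= 1.666

1.666


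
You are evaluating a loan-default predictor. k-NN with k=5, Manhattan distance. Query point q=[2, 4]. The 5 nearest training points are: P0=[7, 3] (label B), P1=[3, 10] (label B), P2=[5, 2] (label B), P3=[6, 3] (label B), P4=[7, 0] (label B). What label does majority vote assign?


d(q,P0) = 6  (label B)
d(q,P1) = 7  (label B)
d(q,P2) = 5  (label B)
d(q,P3) = 5  (label B)
d(q,P4) = 9  (label B)
Votes: A=0, B=5
Majority → B

B


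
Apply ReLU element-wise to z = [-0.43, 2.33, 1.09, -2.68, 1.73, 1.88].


ReLU(-0.43) = max(0, -0.43) = 0.0
ReLU(2.33) = max(0, 2.33) = 2.33
ReLU(1.09) = max(0, 1.09) = 1.09
ReLU(-2.68) = max(0, -2.68) = 0.0
ReLU(1.73) = max(0, 1.73) = 1.73
ReLU(1.88) = max(0, 1.88) = 1.88
result = [0.0, 2.33, 1.09, 0.0, 1.73, 1.88]

[0.0, 2.33, 1.09, 0.0, 1.73, 1.88]


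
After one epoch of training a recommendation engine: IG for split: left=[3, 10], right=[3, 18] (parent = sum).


Parent = [6, 28], H_parent = 0.6723
H_left = 0.7793 (n=13), H_right = 0.5917 (n=21)
H_children = (13/34)·0.7793 + (21/34)·0.5917 = 0.6634
IG = 0.6723 - 0.6634 = 0.0089

0.0089


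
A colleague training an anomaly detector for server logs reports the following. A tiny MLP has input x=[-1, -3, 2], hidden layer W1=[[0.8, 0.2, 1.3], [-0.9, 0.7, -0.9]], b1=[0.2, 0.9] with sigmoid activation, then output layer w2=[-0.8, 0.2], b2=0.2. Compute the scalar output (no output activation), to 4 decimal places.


z1[0] = (0.8)·(-1) + (0.2)·(-3) + (1.3)·(2) + 0.2 = 1.4
z1[1] = (-0.9)·(-1) + (0.7)·(-3) + (-0.9)·(2) + 0.9 = -2.1
h = sigmoid(z1) = [0.8022, 0.1091]
output = (-0.8)·(0.8022) + (0.2)·(0.1091) + 0.2 = -0.4199

-0.4199


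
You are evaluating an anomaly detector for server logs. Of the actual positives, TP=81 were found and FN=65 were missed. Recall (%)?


Recall = TP/(TP+FN)
= 81/(81+65)
= 81/146 = 55.48%

55.48%


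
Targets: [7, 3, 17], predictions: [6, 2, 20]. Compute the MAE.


Absolute errors: |7-6|=1, |3-2|=1, |17-20|=3
Sum = 5
MAE = 5/3 = 5/3

5/3


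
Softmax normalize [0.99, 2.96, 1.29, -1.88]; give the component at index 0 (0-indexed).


Exponentials: e^0.99=2.6912, e^2.96=19.298, e^1.29=3.6328, e^-1.88=0.1526
Sum = 25.7746
Softmax = [0.1044, 0.7487, 0.1409, 0.0059]
p[0] = 2.6912/25.7746 = 0.1044

0.1044


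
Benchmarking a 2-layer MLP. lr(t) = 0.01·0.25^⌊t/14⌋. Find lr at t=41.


n_drops = ⌊41/14⌋ = 2
lr = 0.01·0.25^2 = 0.01·0.0625 = 0.000625

0.000625


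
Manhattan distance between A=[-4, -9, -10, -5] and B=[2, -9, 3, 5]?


d = |-4-2| + |-9+ 9| + |-10-3| + |-5-5|
  = 6 + 0 + 13 + 10
  = 29

29


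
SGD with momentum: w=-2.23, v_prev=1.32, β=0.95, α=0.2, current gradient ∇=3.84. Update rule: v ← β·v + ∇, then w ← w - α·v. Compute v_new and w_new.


v_new = 0.95·1.32 + 3.84 = 1.254 + 3.84 = 5.094
w_new = -2.23 - 0.2·5.094 = -2.23 - 1.0188 = -3.2488

v_new=5.094, w_new=-3.2488


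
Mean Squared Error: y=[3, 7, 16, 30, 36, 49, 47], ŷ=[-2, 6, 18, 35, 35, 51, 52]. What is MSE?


Squared errors: (3+ 2)²=25, (7-6)²=1, (16-18)²=4, (30-35)²=25, (36-35)²=1, (49-51)²=4, (47-52)²=25
Sum = 85
MSE = 85/7 = 85/7

85/7


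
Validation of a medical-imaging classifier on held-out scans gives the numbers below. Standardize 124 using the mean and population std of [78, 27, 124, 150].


μ = 94.75, σ = 46.8475
z = (124 - 94.75)/46.8475 = 0.6244

0.6244


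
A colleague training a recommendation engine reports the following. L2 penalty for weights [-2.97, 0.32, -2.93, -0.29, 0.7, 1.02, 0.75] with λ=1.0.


‖w‖₂² = (-2.97)² + (0.32)² + (-2.93)² + (-0.29)² + (0.7)² + (1.02)² + (0.75)²
     = 8.8209 + 0.1024 + 8.5849 + 0.0841 + 0.49 + 1.0404 + 0.5625
     = 19.6852
λ·‖w‖₂² = 1.0·19.6852 = 19.6852

19.6852


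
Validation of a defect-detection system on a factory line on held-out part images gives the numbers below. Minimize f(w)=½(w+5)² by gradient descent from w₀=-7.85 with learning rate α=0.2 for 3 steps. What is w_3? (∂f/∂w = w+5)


step 1: grad = -7.85+5 = -2.85; w = -7.85 - 0.2·(-2.85) = -7.28
step 2: grad = -7.28+5 = -2.28; w = -7.28 - 0.2·(-2.28) = -6.824
step 3: grad = -6.824+5 = -1.824; w = -6.824 - 0.2·(-1.824) = -6.4592

-6.4592


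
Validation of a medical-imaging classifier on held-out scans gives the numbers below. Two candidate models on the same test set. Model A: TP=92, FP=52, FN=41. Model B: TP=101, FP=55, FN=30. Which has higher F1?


Model A: P=92/144=0.6389, R=92/133=0.6917, F1=2PR/(P+R)=2TP/(2TP+FP+FN)=184/277=0.6643
Model B: P=101/156=0.6474, R=101/131=0.771, F1=2PR/(P+R)=2TP/(2TP+FP+FN)=202/287=0.7038
0.6643 < 0.7038 → Model B

Model B


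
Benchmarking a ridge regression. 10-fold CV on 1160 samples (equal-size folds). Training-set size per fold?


Fold size = 1160/10 = 116
Training per fold = 1160 - 116 = 1044

1044


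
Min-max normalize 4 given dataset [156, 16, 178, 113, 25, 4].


min=4, max=178
(4-4)/(178-4) = 0/174 = 0.0

0.0


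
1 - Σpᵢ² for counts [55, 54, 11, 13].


Probabilities: [55/133, 54/133, 11/133, 13/133] ≈ [0.4135, 0.406, 0.0827, 0.0977]
Σpᵢ² = (3025 + 2916 + 121 + 169)/133² = 6231/17689
Gini = 1 - Σpᵢ² = 1 - 6231/17689 = 0.6477

0.6477


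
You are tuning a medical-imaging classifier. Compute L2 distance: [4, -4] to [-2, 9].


d = √((4+ 2)² + (-4-9)²)
  = √(36 + 169)
  = √205 = 14.3178

14.3178


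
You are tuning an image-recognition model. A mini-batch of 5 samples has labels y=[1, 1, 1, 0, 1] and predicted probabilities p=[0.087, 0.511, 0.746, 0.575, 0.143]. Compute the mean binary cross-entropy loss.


L[0] = -ln(0.087) = 2.4418
L[1] = -ln(0.511) = 0.6714
L[2] = -ln(0.746) = 0.293
L[3] = -ln(1-0.575) = -ln(0.425) = 0.8557
L[4] = -ln(0.143) = 1.9449
mean = (2.4418 + 0.6714 + 0.293 + 0.8557 + 1.9449)/5 = 1.2414

1.2414


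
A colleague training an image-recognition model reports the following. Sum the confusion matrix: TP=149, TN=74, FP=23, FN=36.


Total = TP + TN + FP + FN
= 149 + 74 + 23 + 36
= 282
(Predicted positive: 172, predicted negative: 110)

282


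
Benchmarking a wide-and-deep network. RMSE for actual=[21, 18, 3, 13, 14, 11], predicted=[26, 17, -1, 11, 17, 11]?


MSE = 55/6 = 9.1667
RMSE = √(55/6) = 3.0277

3.0277


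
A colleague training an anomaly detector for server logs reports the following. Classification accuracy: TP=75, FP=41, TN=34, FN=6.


Accuracy = (TP+TN)/(TP+TN+FP+FN)
= (75+34)/(156)
= 109/156 = 69.87%

69.87%


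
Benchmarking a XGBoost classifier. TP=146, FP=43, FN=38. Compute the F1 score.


Precision = 146/189 = 0.7725
Recall = 146/184 = 0.7935
F1 = 2·P·R/(P+R) = 2·TP/(2·TP+FP+FN) = 292/(292+43+38) = 292/373 = 0.7828

0.7828


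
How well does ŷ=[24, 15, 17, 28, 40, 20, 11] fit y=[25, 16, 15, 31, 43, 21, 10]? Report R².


ȳ = 23
SS_res = Σ(y-ŷ)² = 26
SS_tot = Σ(y-ȳ)² = 754
R² = 1 - SS_res/SS_tot = 1 - 0.0345 = 0.9655

0.9655


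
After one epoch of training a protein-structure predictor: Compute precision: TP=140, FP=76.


Precision = TP/(TP+FP)
= 140/(140+76)
= 140/216 = 64.81%

64.81%


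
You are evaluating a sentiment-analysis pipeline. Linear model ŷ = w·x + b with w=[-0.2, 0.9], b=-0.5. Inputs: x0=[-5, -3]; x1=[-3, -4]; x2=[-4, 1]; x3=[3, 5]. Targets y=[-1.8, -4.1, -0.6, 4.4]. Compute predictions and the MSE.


ŷ0 = (-0.2)·(-5) + (0.9)·(-3) - 0.5 = -2.2
ŷ1 = (-0.2)·(-3) + (0.9)·(-4) - 0.5 = -3.5
ŷ2 = (-0.2)·(-4) + (0.9)·(1) - 0.5 = 1.2
ŷ3 = (-0.2)·(3) + (0.9)·(5) - 0.5 = 3.4
errors² = [0.16, 0.36, 3.24, 1.0]
MSE = 4.7600/4 = 1.19

1.19


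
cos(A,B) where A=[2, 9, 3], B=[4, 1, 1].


A·B = 2·4 + 9·1 + 3·1 = 20
‖A‖ = √94 = 9.6954, ‖B‖ = √18 = 4.2426
cos = 20/(√94·√18) = 20/√1692 = 0.4862

0.4862


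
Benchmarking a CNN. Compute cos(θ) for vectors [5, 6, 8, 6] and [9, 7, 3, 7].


A·B = 5·9 + 6·7 + 8·3 + 6·7 = 153
‖A‖ = √161 = 12.6886, ‖B‖ = √188 = 13.7113
cos = 153/(√161·√188) = 153/√30268 = 0.8794

0.8794


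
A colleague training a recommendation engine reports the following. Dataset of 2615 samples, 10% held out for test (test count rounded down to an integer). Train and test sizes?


Test = ⌊2615·10/100⌋ = 261
Train = 2615 - 261 = 2354

Train: 2354, Test: 261


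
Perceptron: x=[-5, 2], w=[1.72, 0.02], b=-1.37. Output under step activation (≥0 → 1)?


z = (-5)·(1.72) + (2)·(0.02) - 1.37
  = -9.93
step(z) = 0 (z<0)

0


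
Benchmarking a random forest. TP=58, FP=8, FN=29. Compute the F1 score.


Precision = 58/66 = 0.8788
Recall = 58/87 = 0.6667
F1 = 2·P·R/(P+R) = 2·TP/(2·TP+FP+FN) = 116/(116+8+29) = 116/153 = 0.7582

0.7582


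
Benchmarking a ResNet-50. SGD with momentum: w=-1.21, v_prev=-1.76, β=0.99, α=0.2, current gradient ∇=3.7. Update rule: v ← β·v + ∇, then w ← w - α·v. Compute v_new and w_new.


v_new = 0.99·-1.76 + 3.7 = -1.7424 + 3.7 = 1.9576
w_new = -1.21 - 0.2·1.9576 = -1.21 - 0.39152 = -1.60152

v_new=1.9576, w_new=-1.60152


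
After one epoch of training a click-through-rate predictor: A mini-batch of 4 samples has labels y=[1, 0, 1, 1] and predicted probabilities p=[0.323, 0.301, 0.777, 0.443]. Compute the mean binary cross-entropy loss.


L[0] = -ln(0.323) = 1.1301
L[1] = -ln(1-0.301) = -ln(0.699) = 0.3581
L[2] = -ln(0.777) = 0.2523
L[3] = -ln(0.443) = 0.8142
mean = (1.1301 + 0.3581 + 0.2523 + 0.8142)/4 = 0.6387

0.6387


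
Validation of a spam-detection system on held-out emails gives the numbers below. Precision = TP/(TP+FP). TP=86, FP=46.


Precision = TP/(TP+FP)
= 86/(86+46)
= 86/132 = 65.15%

65.15%


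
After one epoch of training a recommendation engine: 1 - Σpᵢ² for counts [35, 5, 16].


Probabilities: [35/56, 5/56, 16/56] ≈ [0.625, 0.0893, 0.2857]
Σpᵢ² = (1225 + 25 + 256)/56² = 1506/3136
Gini = 1 - Σpᵢ² = 1 - 1506/3136 = 0.5198

0.5198


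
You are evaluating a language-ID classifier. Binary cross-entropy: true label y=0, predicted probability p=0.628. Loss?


BCE = -[y·ln(p) + (1-y)·ln(1-p)]
= -0 - 1·ln(1-0.628)
= -ln(0.372) = 0.9889

0.9889


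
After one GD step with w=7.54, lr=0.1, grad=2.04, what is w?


w_new = w - α·∇
= 7.54 - 0.1·2.04
= 7.54 - 0.204
= 7.336

7.336


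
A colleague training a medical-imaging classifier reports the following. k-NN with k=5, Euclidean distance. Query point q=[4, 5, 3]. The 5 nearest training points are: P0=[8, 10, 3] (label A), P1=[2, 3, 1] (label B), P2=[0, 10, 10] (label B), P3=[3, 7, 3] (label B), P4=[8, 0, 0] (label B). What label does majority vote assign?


d(q,P0) = 6.4031  (label A)
d(q,P1) = 3.4641  (label B)
d(q,P2) = 9.4868  (label B)
d(q,P3) = 2.2361  (label B)
d(q,P4) = 7.0711  (label B)
Votes: A=1, B=4
Majority → B

B


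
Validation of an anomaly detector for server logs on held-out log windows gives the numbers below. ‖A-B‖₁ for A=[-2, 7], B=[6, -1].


d = |-2-6| + |7+ 1|
  = 8 + 8
  = 16

16


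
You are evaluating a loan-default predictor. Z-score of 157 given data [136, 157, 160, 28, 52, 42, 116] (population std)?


μ = 98.7143, σ = 52.4288
z = (157 - 98.7143)/52.4288 = 1.1117

1.1117


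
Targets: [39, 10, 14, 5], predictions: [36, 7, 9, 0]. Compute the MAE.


Absolute errors: |39-36|=3, |10-7|=3, |14-9|=5, |5-0|=5
Sum = 16
MAE = 16/4 = 4

4


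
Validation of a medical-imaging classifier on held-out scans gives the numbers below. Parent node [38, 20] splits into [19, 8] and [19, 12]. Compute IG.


Parent = [38, 20], H_parent = 0.9294
H_left = 0.8767 (n=27), H_right = 0.9629 (n=31)
H_children = (27/58)·0.8767 + (31/58)·0.9629 = 0.9228
IG = 0.9294 - 0.9228 = 0.0066

0.0066


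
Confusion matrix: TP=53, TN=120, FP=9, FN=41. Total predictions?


Total = TP + TN + FP + FN
= 53 + 120 + 9 + 41
= 223
(Predicted positive: 62, predicted negative: 161)

223


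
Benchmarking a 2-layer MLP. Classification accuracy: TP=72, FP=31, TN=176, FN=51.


Accuracy = (TP+TN)/(TP+TN+FP+FN)
= (72+176)/(330)
= 248/330 = 75.15%

75.15%


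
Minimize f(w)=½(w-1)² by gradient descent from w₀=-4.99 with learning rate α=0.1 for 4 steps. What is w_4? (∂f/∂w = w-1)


step 1: grad = -4.99-1 = -5.99; w = -4.99 - 0.1·(-5.99) = -4.391
step 2: grad = -4.391-1 = -5.391; w = -4.391 - 0.1·(-5.391) = -3.8519
step 3: grad = -3.8519-1 = -4.8519; w = -3.8519 - 0.1·(-4.8519) = -3.36671
step 4: grad = -3.36671-1 = -4.36671; w = -3.36671 - 0.1·(-4.36671) = -2.930039

-2.930039


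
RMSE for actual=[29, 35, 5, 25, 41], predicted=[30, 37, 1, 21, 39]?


MSE = 41/5 = 8.2
RMSE = √(41/5) = 2.8636

2.8636


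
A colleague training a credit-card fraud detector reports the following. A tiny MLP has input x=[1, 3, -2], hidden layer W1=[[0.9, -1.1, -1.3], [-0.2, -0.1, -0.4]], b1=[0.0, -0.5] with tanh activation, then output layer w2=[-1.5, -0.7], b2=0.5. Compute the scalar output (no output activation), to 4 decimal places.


z1[0] = (0.9)·(1) + (-1.1)·(3) + (-1.3)·(-2) + 0.0 = 0.2
z1[1] = (-0.2)·(1) + (-0.1)·(3) + (-0.4)·(-2) - 0.5 = -0.2
h = tanh(z1) = [0.1974, -0.1974]
output = (-1.5)·(0.1974) + (-0.7)·(-0.1974) + 0.5 = 0.3421

0.3421


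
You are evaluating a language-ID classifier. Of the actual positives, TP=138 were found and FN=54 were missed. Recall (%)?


Recall = TP/(TP+FN)
= 138/(138+54)
= 138/192 = 71.88%

71.88%


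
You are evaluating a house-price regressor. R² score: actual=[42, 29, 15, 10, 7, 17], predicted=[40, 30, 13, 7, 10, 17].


ȳ = 20
SS_res = Σ(y-ŷ)² = 27
SS_tot = Σ(y-ȳ)² = 868
R² = 1 - SS_res/SS_tot = 1 - 0.0311 = 0.9689

0.9689


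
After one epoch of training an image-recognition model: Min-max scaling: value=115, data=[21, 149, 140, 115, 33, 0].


min=0, max=149
(115-0)/(149-0) = 115/149 = 0.7718

0.7718


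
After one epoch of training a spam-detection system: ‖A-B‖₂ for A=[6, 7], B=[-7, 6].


d = √((6+ 7)² + (7-6)²)
  = √(169 + 1)
  = √170 = 13.0384

13.0384


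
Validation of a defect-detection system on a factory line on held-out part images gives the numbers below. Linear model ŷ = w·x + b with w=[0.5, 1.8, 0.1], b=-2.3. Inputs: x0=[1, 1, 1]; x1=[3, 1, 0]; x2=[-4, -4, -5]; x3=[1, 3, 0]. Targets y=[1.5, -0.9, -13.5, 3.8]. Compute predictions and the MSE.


ŷ0 = (0.5)·(1) + (1.8)·(1) + (0.1)·(1) - 2.3 = 0.1
ŷ1 = (0.5)·(3) + (1.8)·(1) + (0.1)·(0) - 2.3 = 1.0
ŷ2 = (0.5)·(-4) + (1.8)·(-4) + (0.1)·(-5) - 2.3 = -12.0
ŷ3 = (0.5)·(1) + (1.8)·(3) + (0.1)·(0) - 2.3 = 3.6
errors² = [1.96, 3.61, 2.25, 0.04]
MSE = 7.8600/4 = 1.965

1.965


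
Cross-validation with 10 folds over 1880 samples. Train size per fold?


Fold size = 1880/10 = 188
Training per fold = 1880 - 188 = 1692

1692


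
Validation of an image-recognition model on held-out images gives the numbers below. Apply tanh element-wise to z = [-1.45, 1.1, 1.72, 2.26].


tanh(-1.45) = -0.8957
tanh(1.1) = 0.8005
tanh(1.72) = 0.9379
tanh(2.26) = 0.9785
result = [-0.8957, 0.8005, 0.9379, 0.9785]

[-0.8957, 0.8005, 0.9379, 0.9785]


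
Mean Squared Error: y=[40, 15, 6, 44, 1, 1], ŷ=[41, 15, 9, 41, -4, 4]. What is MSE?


Squared errors: (40-41)²=1, (15-15)²=0, (6-9)²=9, (44-41)²=9, (1+ 4)²=25, (1-4)²=9
Sum = 53
MSE = 53/6 = 53/6

53/6


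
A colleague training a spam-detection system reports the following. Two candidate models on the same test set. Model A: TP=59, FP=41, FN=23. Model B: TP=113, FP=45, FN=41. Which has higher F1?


Model A: P=59/100=0.59, R=59/82=0.7195, F1=2PR/(P+R)=2TP/(2TP+FP+FN)=118/182=0.6484
Model B: P=113/158=0.7152, R=113/154=0.7338, F1=2PR/(P+R)=2TP/(2TP+FP+FN)=226/312=0.7244
0.6484 < 0.7244 → Model B

Model B


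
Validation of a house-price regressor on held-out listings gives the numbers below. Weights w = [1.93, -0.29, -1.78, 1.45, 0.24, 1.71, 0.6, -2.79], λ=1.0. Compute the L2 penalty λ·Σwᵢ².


‖w‖₂² = (1.93)² + (-0.29)² + (-1.78)² + (1.45)² + (0.24)² + (1.71)² + (0.6)² + (-2.79)²
     = 3.7249 + 0.0841 + 3.1684 + 2.1025 + 0.0576 + 2.9241 + 0.36 + 7.7841
     = 20.2057
λ·‖w‖₂² = 1.0·20.2057 = 20.2057

20.2057


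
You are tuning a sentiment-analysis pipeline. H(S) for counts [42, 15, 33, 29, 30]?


Probabilities: [42/149, 15/149, 33/149, 29/149, 30/149] ≈ [0.2819, 0.1007, 0.2215, 0.1946, 0.2013]
H = -((42/149)·log₂(42/149) + (15/149)·log₂(15/149) + (33/149)·log₂(33/149) + (29/149)·log₂(29/149) + (30/149)·log₂(30/149))
  = 2.2552 bits

2.2552 bits


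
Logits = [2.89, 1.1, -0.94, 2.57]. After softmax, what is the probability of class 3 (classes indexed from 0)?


Exponentials: e^2.89=17.9933, e^1.1=3.0042, e^-0.94=0.3906, e^2.57=13.0658
Sum = 34.4539
Softmax = [0.5222, 0.0872, 0.0113, 0.3792]
p[3] = 13.0658/34.4539 = 0.3792

0.3792


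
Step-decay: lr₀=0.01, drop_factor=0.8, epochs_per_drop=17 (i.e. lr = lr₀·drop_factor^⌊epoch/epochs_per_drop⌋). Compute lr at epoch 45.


n_drops = ⌊45/17⌋ = 2
lr = 0.01·0.8^2 = 0.01·0.64 = 0.0064

0.0064


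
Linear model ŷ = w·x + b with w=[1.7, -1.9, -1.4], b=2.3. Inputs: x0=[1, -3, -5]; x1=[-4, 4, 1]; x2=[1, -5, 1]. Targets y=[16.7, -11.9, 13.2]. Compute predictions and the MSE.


ŷ0 = (1.7)·(1) + (-1.9)·(-3) + (-1.4)·(-5) + 2.3 = 16.7
ŷ1 = (1.7)·(-4) + (-1.9)·(4) + (-1.4)·(1) + 2.3 = -13.5
ŷ2 = (1.7)·(1) + (-1.9)·(-5) + (-1.4)·(1) + 2.3 = 12.1
errors² = [0.0, 2.56, 1.21]
MSE = 3.7700/3 = 1.2567

1.2567


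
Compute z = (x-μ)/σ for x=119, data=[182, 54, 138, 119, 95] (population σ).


μ = 117.6, σ = 42.7111
z = (119 - 117.6)/42.7111 = 0.0328

0.0328


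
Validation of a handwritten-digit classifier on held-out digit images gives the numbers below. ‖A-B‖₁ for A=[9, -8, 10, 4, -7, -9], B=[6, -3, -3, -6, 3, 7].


d = |9-6| + |-8+ 3| + |10+ 3| + |4+ 6| + |-7-3| + |-9-7|
  = 3 + 5 + 13 + 10 + 10 + 16
  = 57

57


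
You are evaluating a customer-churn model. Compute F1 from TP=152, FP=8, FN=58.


Precision = 152/160 = 0.95
Recall = 152/210 = 0.7238
F1 = 2·P·R/(P+R) = 2·TP/(2·TP+FP+FN) = 304/(304+8+58) = 304/370 = 0.8216

0.8216


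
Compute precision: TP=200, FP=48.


Precision = TP/(TP+FP)
= 200/(200+48)
= 200/248 = 80.65%

80.65%


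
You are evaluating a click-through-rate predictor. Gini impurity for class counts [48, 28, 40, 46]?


Probabilities: [48/162, 28/162, 40/162, 46/162] ≈ [0.2963, 0.1728, 0.2469, 0.284]
Σpᵢ² = (2304 + 784 + 1600 + 2116)/162² = 6804/26244
Gini = 1 - Σpᵢ² = 1 - 6804/26244 = 0.7407

0.7407


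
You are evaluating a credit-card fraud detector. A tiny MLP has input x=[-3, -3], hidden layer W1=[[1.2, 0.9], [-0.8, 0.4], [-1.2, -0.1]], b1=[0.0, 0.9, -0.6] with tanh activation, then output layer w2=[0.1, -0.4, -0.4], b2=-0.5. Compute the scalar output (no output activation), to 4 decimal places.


z1[0] = (1.2)·(-3) + (0.9)·(-3) + 0.0 = -6.3
z1[1] = (-0.8)·(-3) + (0.4)·(-3) + 0.9 = 2.1
z1[2] = (-1.2)·(-3) + (-0.1)·(-3) - 0.6 = 3.3
h = tanh(z1) = [-1.0, 0.9705, 0.9973]
output = (0.1)·(-1.0) + (-0.4)·(0.9705) + (-0.4)·(0.9973) - 0.5 = -1.3871

-1.3871


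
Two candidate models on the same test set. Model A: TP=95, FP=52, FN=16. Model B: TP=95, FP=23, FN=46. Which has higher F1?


Model A: P=95/147=0.6463, R=95/111=0.8559, F1=2PR/(P+R)=2TP/(2TP+FP+FN)=190/258=0.7364
Model B: P=95/118=0.8051, R=95/141=0.6738, F1=2PR/(P+R)=2TP/(2TP+FP+FN)=190/259=0.7336
0.7364 > 0.7336 → Model A

Model A


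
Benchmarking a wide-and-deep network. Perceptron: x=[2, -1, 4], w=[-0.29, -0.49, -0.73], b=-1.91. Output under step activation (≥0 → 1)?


z = (2)·(-0.29) + (-1)·(-0.49) + (4)·(-0.73) - 1.91
  = -4.92
step(z) = 0 (z<0)

0


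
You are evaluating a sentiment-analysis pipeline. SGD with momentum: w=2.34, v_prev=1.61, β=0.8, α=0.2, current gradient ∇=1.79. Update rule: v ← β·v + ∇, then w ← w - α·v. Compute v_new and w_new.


v_new = 0.8·1.61 + 1.79 = 1.288 + 1.79 = 3.078
w_new = 2.34 - 0.2·3.078 = 2.34 - 0.6156 = 1.7244

v_new=3.078, w_new=1.7244


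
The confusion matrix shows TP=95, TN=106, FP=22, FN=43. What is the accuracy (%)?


Accuracy = (TP+TN)/(TP+TN+FP+FN)
= (95+106)/(266)
= 201/266 = 75.56%

75.56%


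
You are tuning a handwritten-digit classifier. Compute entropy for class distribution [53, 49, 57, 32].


Probabilities: [53/191, 49/191, 57/191, 32/191] ≈ [0.2775, 0.2565, 0.2984, 0.1675]
H = -((53/191)·log₂(53/191) + (49/191)·log₂(49/191) + (57/191)·log₂(57/191) + (32/191)·log₂(32/191))
  = 1.9692 bits

1.9692 bits


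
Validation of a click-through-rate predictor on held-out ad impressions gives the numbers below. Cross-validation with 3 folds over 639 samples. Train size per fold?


Fold size = 639/3 = 213
Training per fold = 639 - 213 = 426

426


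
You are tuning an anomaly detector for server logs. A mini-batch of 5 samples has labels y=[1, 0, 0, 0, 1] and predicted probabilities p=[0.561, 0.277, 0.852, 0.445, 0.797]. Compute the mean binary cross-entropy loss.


L[0] = -ln(0.561) = 0.578
L[1] = -ln(1-0.277) = -ln(0.723) = 0.3243
L[2] = -ln(1-0.852) = -ln(0.148) = 1.9105
L[3] = -ln(1-0.445) = -ln(0.555) = 0.5888
L[4] = -ln(0.797) = 0.2269
mean = (0.578 + 0.3243 + 1.9105 + 0.5888 + 0.2269)/5 = 0.7257

0.7257


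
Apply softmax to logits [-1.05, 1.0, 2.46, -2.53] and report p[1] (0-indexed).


Exponentials: e^-1.05=0.3499, e^1.0=2.7183, e^2.46=11.7048, e^-2.53=0.0797
Sum = 14.8527
Softmax = [0.0236, 0.183, 0.7881, 0.0054]
p[1] = 2.7183/14.8527 = 0.183

0.183


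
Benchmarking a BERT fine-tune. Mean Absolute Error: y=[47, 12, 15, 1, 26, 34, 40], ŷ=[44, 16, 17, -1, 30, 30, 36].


Absolute errors: |47-44|=3, |12-16|=4, |15-17|=2, |1+ 1|=2, |26-30|=4, |34-30|=4, |40-36|=4
Sum = 23
MAE = 23/7 = 23/7

23/7


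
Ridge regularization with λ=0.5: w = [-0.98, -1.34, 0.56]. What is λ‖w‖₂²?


‖w‖₂² = (-0.98)² + (-1.34)² + (0.56)²
     = 0.9604 + 1.7956 + 0.3136
     = 3.0696
λ·‖w‖₂² = 0.5·3.0696 = 1.5348

1.5348


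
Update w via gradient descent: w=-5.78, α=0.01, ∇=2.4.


w_new = w - α·∇
= -5.78 - 0.01·2.4
= -5.78 - 0.024
= -5.804

-5.804


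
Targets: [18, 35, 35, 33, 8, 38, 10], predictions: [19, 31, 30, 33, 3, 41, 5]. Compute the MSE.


Squared errors: (18-19)²=1, (35-31)²=16, (35-30)²=25, (33-33)²=0, (8-3)²=25, (38-41)²=9, (10-5)²=25
Sum = 101
MSE = 101/7 = 101/7

101/7


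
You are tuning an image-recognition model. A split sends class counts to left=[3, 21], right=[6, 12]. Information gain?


Parent = [9, 33], H_parent = 0.7496
H_left = 0.5436 (n=24), H_right = 0.9183 (n=18)
H_children = (24/42)·0.5436 + (18/42)·0.9183 = 0.7042
IG = 0.7496 - 0.7042 = 0.0454

0.0454


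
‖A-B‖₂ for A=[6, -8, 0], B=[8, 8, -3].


d = √((6-8)² + (-8-8)² + (0+ 3)²)
  = √(4 + 256 + 9)
  = √269 = 16.4012

16.4012


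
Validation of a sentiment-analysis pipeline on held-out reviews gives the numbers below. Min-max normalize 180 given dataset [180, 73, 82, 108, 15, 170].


min=15, max=180
(180-15)/(180-15) = 165/165 = 1.0

1.0


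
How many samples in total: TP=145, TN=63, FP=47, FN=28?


Total = TP + TN + FP + FN
= 145 + 63 + 47 + 28
= 283
(Predicted positive: 192, predicted negative: 91)

283


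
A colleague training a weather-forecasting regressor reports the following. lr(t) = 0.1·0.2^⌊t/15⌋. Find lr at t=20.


n_drops = ⌊20/15⌋ = 1
lr = 0.1·0.2^1 = 0.1·0.2 = 0.02

0.02


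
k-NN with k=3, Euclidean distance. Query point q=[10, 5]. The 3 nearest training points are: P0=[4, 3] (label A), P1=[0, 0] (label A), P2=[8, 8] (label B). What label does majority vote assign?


d(q,P0) = 6.3246  (label A)
d(q,P1) = 11.1803  (label A)
d(q,P2) = 3.6056  (label B)
Votes: A=2, B=1
Majority → A

A


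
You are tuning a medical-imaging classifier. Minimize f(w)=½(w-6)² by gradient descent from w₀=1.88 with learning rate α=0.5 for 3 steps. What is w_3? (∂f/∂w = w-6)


step 1: grad = 1.88-6 = -4.12; w = 1.88 - 0.5·(-4.12) = 3.94
step 2: grad = 3.94-6 = -2.06; w = 3.94 - 0.5·(-2.06) = 4.97
step 3: grad = 4.97-6 = -1.03; w = 4.97 - 0.5·(-1.03) = 5.485

5.485


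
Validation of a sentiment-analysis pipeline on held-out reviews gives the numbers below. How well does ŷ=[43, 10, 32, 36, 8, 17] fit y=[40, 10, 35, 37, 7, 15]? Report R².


ȳ = 24
SS_res = Σ(y-ŷ)² = 24
SS_tot = Σ(y-ȳ)² = 1112
R² = 1 - SS_res/SS_tot = 1 - 0.0216 = 0.9784

0.9784


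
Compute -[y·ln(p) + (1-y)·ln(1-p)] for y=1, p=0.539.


BCE = -[y·ln(p) + (1-y)·ln(1-p)]
= -1·ln(0.539) - 0
= -ln(0.539) = 0.618

0.618


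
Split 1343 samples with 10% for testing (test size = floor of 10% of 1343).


Test = ⌊1343·10/100⌋ = 134
Train = 1343 - 134 = 1209

Train: 1209, Test: 134


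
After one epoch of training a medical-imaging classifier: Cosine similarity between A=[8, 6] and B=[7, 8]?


A·B = 8·7 + 6·8 = 104
‖A‖ = √100 = 10, ‖B‖ = √113 = 10.6301
cos = 104/(√100·√113) = 104/√11300 = 0.9783

0.9783


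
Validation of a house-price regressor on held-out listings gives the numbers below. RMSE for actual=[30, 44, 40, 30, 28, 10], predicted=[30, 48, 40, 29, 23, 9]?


MSE = 43/6 = 7.1667
RMSE = √(43/6) = 2.6771

2.6771


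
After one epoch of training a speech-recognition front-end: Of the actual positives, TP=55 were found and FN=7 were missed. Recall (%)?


Recall = TP/(TP+FN)
= 55/(55+7)
= 55/62 = 88.71%

88.71%


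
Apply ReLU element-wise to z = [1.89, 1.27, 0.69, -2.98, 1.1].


ReLU(1.89) = max(0, 1.89) = 1.89
ReLU(1.27) = max(0, 1.27) = 1.27
ReLU(0.69) = max(0, 0.69) = 0.69
ReLU(-2.98) = max(0, -2.98) = 0.0
ReLU(1.1) = max(0, 1.1) = 1.1
result = [1.89, 1.27, 0.69, 0.0, 1.1]

[1.89, 1.27, 0.69, 0.0, 1.1]


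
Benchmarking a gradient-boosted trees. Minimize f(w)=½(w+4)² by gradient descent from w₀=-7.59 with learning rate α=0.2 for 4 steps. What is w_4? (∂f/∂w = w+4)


step 1: grad = -7.59+4 = -3.59; w = -7.59 - 0.2·(-3.59) = -6.872
step 2: grad = -6.872+4 = -2.872; w = -6.872 - 0.2·(-2.872) = -6.2976
step 3: grad = -6.2976+4 = -2.2976; w = -6.2976 - 0.2·(-2.2976) = -5.83808
step 4: grad = -5.83808+4 = -1.83808; w = -5.83808 - 0.2·(-1.83808) = -5.470464

-5.470464


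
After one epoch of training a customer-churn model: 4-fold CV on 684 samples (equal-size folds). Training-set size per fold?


Fold size = 684/4 = 171
Training per fold = 684 - 171 = 513

513


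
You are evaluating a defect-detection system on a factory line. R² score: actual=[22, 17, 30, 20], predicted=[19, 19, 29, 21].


ȳ = 22.25
SS_res = Σ(y-ŷ)² = 15
SS_tot = Σ(y-ȳ)² = 92.75
R² = 1 - SS_res/SS_tot = 1 - 0.1617 = 0.8383

0.8383


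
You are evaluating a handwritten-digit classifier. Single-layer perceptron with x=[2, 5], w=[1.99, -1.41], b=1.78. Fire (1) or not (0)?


z = (2)·(1.99) + (5)·(-1.41) + 1.78
  = -1.29
step(z) = 0 (z<0)

0


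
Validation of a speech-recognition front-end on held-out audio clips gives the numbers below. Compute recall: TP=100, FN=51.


Recall = TP/(TP+FN)
= 100/(100+51)
= 100/151 = 66.23%

66.23%


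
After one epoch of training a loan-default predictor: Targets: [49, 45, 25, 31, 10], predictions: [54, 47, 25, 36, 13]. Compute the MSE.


Squared errors: (49-54)²=25, (45-47)²=4, (25-25)²=0, (31-36)²=25, (10-13)²=9
Sum = 63
MSE = 63/5 = 63/5

63/5


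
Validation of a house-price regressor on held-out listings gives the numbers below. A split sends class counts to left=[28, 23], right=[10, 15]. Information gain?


Parent = [38, 38], H_parent = 1
H_left = 0.9931 (n=51), H_right = 0.971 (n=25)
H_children = (51/76)·0.9931 + (25/76)·0.971 = 0.9858
IG = 1 - 0.9858 = 0.0142

0.0142


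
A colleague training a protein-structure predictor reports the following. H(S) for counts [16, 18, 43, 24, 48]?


Probabilities: [16/149, 18/149, 43/149, 24/149, 48/149] ≈ [0.1074, 0.1208, 0.2886, 0.1611, 0.3221]
H = -((16/149)·log₂(16/149) + (18/149)·log₂(18/149) + (43/149)·log₂(43/149) + (24/149)·log₂(24/149) + (48/149)·log₂(48/149))
  = 2.1822 bits

2.1822 bits


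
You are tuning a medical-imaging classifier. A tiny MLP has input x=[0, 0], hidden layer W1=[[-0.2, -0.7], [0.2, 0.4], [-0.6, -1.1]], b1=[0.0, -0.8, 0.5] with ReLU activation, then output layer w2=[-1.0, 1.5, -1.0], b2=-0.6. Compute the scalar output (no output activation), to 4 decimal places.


z1[0] = (-0.2)·(0) + (-0.7)·(0) + 0.0 = 0.0
z1[1] = (0.2)·(0) + (0.4)·(0) - 0.8 = -0.8
z1[2] = (-0.6)·(0) + (-1.1)·(0) + 0.5 = 0.5
h = ReLU(z1) = [0.0, 0.0, 0.5]
output = (-1.0)·(0.0) + (1.5)·(0.0) + (-1.0)·(0.5) - 0.6 = -1.1

-1.1


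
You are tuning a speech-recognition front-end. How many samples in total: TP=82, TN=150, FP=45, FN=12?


Total = TP + TN + FP + FN
= 82 + 150 + 45 + 12
= 289
(Predicted positive: 127, predicted negative: 162)

289


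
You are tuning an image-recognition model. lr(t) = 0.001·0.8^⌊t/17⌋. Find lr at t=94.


n_drops = ⌊94/17⌋ = 5
lr = 0.001·0.8^5 = 0.001·0.32768 = 0.00032768

0.00032768


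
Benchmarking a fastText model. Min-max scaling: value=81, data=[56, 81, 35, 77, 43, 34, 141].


min=34, max=141
(81-34)/(141-34) = 47/107 = 0.4393

0.4393


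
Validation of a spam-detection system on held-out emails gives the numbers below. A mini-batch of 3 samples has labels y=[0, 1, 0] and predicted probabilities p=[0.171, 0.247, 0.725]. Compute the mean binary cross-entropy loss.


L[0] = -ln(1-0.171) = -ln(0.829) = 0.1875
L[1] = -ln(0.247) = 1.3984
L[2] = -ln(1-0.725) = -ln(0.275) = 1.291
mean = (0.1875 + 1.3984 + 1.291)/3 = 0.959

0.959


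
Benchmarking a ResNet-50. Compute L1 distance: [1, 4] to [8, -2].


d = |1-8| + |4+ 2|
  = 7 + 6
  = 13

13


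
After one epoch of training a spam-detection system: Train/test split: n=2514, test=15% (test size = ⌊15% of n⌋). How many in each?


Test = ⌊2514·15/100⌋ = 377
Train = 2514 - 377 = 2137

Train: 2137, Test: 377


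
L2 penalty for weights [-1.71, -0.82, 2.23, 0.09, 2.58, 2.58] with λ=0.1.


‖w‖₂² = (-1.71)² + (-0.82)² + (2.23)² + (0.09)² + (2.58)² + (2.58)²
     = 2.9241 + 0.6724 + 4.9729 + 0.0081 + 6.6564 + 6.6564
     = 21.8903
λ·‖w‖₂² = 0.1·21.8903 = 2.18903

2.18903


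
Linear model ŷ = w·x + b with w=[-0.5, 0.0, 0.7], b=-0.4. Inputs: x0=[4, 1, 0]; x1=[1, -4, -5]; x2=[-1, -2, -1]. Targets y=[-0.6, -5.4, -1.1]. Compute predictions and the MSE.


ŷ0 = (-0.5)·(4) + (0.0)·(1) + (0.7)·(0) - 0.4 = -2.4
ŷ1 = (-0.5)·(1) + (0.0)·(-4) + (0.7)·(-5) - 0.4 = -4.4
ŷ2 = (-0.5)·(-1) + (0.0)·(-2) + (0.7)·(-1) - 0.4 = -0.6
errors² = [3.24, 1.0, 0.25]
MSE = 4.4900/3 = 1.4967

1.4967


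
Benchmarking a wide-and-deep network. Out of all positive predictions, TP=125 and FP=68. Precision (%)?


Precision = TP/(TP+FP)
= 125/(125+68)
= 125/193 = 64.77%

64.77%


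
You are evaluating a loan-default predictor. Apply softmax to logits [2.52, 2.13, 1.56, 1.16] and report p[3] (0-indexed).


Exponentials: e^2.52=12.4286, e^2.13=8.4149, e^1.56=4.7588, e^1.16=3.1899
Sum = 28.7922
Softmax = [0.4317, 0.2923, 0.1653, 0.1108]
p[3] = 3.1899/28.7922 = 0.1108

0.1108


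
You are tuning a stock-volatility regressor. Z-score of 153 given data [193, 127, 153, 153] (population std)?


μ = 156.5, σ = 23.5956
z = (153 - 156.5)/23.5956 = -0.1483

-0.1483


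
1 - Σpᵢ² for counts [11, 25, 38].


Probabilities: [11/74, 25/74, 38/74] ≈ [0.1486, 0.3378, 0.5135]
Σpᵢ² = (121 + 625 + 1444)/74² = 2190/5476
Gini = 1 - Σpᵢ² = 1 - 2190/5476 = 0.6001

0.6001
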